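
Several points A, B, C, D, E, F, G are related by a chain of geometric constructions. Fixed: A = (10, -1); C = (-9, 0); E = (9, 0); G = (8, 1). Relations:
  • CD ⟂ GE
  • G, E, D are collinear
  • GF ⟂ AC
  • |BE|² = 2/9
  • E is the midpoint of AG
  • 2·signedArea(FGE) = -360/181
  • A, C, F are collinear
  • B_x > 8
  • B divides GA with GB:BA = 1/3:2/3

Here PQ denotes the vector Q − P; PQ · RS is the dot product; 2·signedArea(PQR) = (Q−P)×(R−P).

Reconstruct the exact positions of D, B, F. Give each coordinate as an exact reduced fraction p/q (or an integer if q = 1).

B = (26/3, 1/3)
D = (0, 9)
F = (1430/181, -161/181)

1. D_x = 0  [G, E, D are collinear ∩ CD ⟂ GE]
2. D_y = 9  [G, E, D are collinear ∩ CD ⟂ GE]
   → D = (0, 9)
3. B_x = 26/3  [B divides GA with GB:BA = 1/3:2/3]
4. B_y = 1/3  [B divides GA with GB:BA = 1/3:2/3]
   → B = (26/3, 1/3)
5. F_x = 1430/181  [A, C, F are collinear ∩ GF ⟂ AC]
6. F_y = -161/181  [A, C, F are collinear ∩ GF ⟂ AC]
   → F = (1430/181, -161/181)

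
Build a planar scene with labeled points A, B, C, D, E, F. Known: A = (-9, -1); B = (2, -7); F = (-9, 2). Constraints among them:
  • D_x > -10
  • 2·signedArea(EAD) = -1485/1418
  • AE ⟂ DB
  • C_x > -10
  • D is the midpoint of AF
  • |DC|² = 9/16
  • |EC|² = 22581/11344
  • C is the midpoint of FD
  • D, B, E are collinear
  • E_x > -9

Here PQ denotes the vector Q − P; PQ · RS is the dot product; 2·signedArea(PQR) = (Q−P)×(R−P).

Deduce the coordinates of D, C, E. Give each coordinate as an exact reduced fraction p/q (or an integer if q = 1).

1. D_x = -9  [D is the midpoint of AF]
2. D_y = 1/2  [D is the midpoint of AF]
   → D = (-9, 1/2)
3. C_x = -9  [C is the midpoint of FD]
4. C_y = 5/4  [C is the midpoint of FD]
   → C = (-9, 5/4)
5. E_x = -5886/709  [D, B, E are collinear ∩ AE ⟂ DB]
6. E_y = 17/709  [D, B, E are collinear ∩ AE ⟂ DB]
   → E = (-5886/709, 17/709)

C = (-9, 5/4)
D = (-9, 1/2)
E = (-5886/709, 17/709)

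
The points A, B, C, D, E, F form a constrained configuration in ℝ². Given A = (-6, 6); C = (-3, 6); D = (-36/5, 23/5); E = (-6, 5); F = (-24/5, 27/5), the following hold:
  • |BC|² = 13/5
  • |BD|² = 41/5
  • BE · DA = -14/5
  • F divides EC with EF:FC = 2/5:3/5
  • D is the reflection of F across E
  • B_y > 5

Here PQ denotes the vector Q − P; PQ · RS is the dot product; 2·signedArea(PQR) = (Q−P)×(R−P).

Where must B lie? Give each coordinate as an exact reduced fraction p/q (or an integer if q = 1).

B = (-23/5, 29/5)

1. B_x = -23/5  [line -6/5·x + -7/5·y + 13/5 = 0 ∩ |BC|² = 13/5]
2. B_y = 29/5  [line -6/5·x + -7/5·y + 13/5 = 0 ∩ |BC|² = 13/5]
   → B = (-23/5, 29/5)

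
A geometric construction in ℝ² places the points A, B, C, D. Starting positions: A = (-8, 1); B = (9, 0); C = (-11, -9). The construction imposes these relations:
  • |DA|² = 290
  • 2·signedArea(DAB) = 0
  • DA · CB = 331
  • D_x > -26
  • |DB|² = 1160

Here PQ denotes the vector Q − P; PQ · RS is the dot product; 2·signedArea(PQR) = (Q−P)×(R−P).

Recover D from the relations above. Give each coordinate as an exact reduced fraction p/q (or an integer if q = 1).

D = (-25, 2)

1. D_x = -25  [2·signedArea(DAB) = 0 ∩ DA · CB = 331]
2. D_y = 2  [2·signedArea(DAB) = 0 ∩ DA · CB = 331]
   → D = (-25, 2)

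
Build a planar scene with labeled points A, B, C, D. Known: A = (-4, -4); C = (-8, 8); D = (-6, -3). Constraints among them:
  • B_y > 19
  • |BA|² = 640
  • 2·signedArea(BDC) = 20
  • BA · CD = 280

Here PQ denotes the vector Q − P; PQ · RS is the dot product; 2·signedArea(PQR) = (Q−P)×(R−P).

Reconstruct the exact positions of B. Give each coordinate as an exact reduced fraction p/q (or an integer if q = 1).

1. B_x = -12  [BA · CD = 280 ∩ 2·signedArea(BDC) = 20]
2. B_y = 20  [BA · CD = 280 ∩ 2·signedArea(BDC) = 20]
   → B = (-12, 20)

B = (-12, 20)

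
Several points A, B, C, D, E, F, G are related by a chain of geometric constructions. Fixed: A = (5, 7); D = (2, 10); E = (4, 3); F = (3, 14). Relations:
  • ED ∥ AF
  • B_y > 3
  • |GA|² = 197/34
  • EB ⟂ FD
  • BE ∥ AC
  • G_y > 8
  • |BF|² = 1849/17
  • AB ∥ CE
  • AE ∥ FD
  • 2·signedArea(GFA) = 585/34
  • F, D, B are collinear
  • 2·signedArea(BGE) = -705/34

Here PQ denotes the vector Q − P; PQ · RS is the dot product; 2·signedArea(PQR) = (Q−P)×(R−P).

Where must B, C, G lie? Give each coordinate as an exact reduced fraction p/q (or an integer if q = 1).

B = (8/17, 66/17)
C = (145/17, 104/17)
G = (243/34, 275/34)

1. B_x = 8/17  [F, D, B are collinear ∩ EB ⟂ FD]
2. B_y = 66/17  [F, D, B are collinear ∩ EB ⟂ FD]
   → B = (8/17, 66/17)
3. C_x = 145/17  [AB ∥ CE ∩ BE ∥ AC]
4. C_y = 104/17  [AB ∥ CE ∩ BE ∥ AC]
   → C = (145/17, 104/17)
5. G_x = 243/34  [2·signedArea(GFA) = 585/34 ∩ 2·signedArea(BGE) = -705/34]
6. G_y = 275/34  [2·signedArea(GFA) = 585/34 ∩ 2·signedArea(BGE) = -705/34]
   → G = (243/34, 275/34)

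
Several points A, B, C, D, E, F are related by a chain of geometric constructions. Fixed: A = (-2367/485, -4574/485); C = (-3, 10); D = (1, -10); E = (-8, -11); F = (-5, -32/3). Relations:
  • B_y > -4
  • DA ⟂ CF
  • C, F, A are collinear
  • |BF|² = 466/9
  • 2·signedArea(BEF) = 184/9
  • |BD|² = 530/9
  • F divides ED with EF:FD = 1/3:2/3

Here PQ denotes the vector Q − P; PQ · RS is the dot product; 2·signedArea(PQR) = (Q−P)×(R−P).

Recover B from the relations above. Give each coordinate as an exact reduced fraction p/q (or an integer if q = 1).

B = (-10/3, -11/3)

1. B_x = -10/3  [line -1/3·x + 3·y + 89/9 = 0 ∩ |BF|² = 466/9]
2. B_y = -11/3  [line -1/3·x + 3·y + 89/9 = 0 ∩ |BF|² = 466/9]
   → B = (-10/3, -11/3)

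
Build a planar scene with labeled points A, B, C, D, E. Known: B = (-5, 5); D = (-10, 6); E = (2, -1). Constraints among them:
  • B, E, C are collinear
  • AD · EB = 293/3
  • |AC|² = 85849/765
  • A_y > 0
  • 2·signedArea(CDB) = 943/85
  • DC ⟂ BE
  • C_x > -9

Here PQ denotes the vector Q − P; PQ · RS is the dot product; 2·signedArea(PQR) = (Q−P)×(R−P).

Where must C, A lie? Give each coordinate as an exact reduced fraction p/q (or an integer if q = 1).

1. C_x = -712/85  [B, E, C are collinear ∩ DC ⟂ BE]
2. C_y = 671/85  [B, E, C are collinear ∩ DC ⟂ BE]
   → C = (-712/85, 671/85)
3. A_x = -1/3  [line 7·x + -6·y + 25/3 = 0 ∩ |AC|² = 85849/765]
4. A_y = 1  [line 7·x + -6·y + 25/3 = 0 ∩ |AC|² = 85849/765]
   → A = (-1/3, 1)

A = (-1/3, 1)
C = (-712/85, 671/85)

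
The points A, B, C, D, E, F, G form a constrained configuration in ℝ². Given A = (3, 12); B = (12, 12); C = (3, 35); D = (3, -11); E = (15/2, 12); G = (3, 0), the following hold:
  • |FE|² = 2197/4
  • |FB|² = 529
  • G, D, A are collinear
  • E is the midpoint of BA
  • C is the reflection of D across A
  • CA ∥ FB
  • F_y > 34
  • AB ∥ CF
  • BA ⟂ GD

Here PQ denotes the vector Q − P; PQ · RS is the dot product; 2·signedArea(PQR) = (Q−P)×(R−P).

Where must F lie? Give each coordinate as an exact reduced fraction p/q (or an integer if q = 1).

F = (12, 35)

1. F_x = 12  [CA ∥ FB ∩ AB ∥ CF]
2. F_y = 35  [CA ∥ FB ∩ AB ∥ CF]
   → F = (12, 35)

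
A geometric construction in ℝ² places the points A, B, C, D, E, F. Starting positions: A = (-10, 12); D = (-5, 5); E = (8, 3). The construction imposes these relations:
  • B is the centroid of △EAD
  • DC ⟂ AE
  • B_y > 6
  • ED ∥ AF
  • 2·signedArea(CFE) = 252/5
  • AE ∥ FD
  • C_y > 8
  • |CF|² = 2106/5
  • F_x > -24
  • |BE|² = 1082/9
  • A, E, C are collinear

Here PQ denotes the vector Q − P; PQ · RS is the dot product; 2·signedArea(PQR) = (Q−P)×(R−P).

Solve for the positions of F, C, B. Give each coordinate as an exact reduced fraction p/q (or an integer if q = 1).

B = (-7/3, 20/3)
C = (-16/5, 43/5)
F = (-23, 14)

1. F_x = -23  [AE ∥ FD ∩ ED ∥ AF]
2. F_y = 14  [AE ∥ FD ∩ ED ∥ AF]
   → F = (-23, 14)
3. C_x = -16/5  [A, E, C are collinear ∩ DC ⟂ AE]
4. C_y = 43/5  [A, E, C are collinear ∩ DC ⟂ AE]
   → C = (-16/5, 43/5)
5. B_x = -7/3  [B is the centroid of △EAD]
6. B_y = 20/3  [B is the centroid of △EAD]
   → B = (-7/3, 20/3)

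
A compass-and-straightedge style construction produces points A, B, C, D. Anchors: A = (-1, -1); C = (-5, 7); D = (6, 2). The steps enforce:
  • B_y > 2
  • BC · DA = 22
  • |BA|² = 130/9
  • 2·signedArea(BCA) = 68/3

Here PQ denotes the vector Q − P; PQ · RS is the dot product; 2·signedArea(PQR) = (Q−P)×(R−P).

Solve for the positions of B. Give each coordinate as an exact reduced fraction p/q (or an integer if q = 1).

1. B_x = 0  [BC · DA = 22 ∩ 2·signedArea(BCA) = 68/3]
2. B_y = 8/3  [BC · DA = 22 ∩ 2·signedArea(BCA) = 68/3]
   → B = (0, 8/3)

B = (0, 8/3)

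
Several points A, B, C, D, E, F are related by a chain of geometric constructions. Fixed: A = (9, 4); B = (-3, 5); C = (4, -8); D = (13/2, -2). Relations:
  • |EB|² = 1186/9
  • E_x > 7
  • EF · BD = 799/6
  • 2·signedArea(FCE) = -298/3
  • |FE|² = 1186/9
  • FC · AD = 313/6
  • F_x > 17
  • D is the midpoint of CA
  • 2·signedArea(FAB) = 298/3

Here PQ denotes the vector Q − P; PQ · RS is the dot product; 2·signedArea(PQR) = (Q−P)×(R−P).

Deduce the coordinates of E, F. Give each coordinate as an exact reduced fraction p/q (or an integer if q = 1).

E = (22/3, 0)
F = (53/3, -5)

1. F_x = 53/3  [2·signedArea(FAB) = 298/3 ∩ FC · AD = 313/6]
2. F_y = -5  [2·signedArea(FAB) = 298/3 ∩ FC · AD = 313/6]
   → F = (53/3, -5)
3. E_x = 22/3  [EF · BD = 799/6 ∩ 2·signedArea(FCE) = -298/3]
4. E_y = 0  [EF · BD = 799/6 ∩ 2·signedArea(FCE) = -298/3]
   → E = (22/3, 0)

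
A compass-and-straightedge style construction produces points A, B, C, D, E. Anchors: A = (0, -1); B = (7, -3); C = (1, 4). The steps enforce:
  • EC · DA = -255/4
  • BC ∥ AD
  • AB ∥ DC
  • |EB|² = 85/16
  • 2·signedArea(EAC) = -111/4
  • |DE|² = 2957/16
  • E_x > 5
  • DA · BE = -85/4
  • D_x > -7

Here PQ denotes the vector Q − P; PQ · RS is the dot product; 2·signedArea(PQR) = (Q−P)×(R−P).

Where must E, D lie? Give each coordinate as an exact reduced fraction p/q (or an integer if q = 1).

1. E_x = 11/2  [line -5·x + 1·y + 115/4 = 0 ∩ |EB|² = 85/16]
2. E_y = -5/4  [line -5·x + 1·y + 115/4 = 0 ∩ |EB|² = 85/16]
   → E = (11/2, -5/4)
3. D_x = -6  [EC · DA = -255/4 ∩ AB ∥ DC]
4. D_y = 6  [EC · DA = -255/4 ∩ AB ∥ DC]
   → D = (-6, 6)

D = (-6, 6)
E = (11/2, -5/4)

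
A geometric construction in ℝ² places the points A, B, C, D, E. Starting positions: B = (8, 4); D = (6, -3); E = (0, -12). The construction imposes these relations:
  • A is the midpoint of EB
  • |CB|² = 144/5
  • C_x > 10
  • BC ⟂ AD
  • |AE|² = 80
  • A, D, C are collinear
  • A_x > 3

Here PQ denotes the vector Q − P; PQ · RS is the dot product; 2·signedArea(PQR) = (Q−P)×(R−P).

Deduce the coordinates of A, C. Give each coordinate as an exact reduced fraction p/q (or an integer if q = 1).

A = (4, -4)
C = (52/5, -4/5)

1. A_x = 4  [A is the midpoint of EB]
2. A_y = -4  [A is the midpoint of EB]
   → A = (4, -4)
3. C_x = 52/5  [A, D, C are collinear ∩ BC ⟂ AD]
4. C_y = -4/5  [A, D, C are collinear ∩ BC ⟂ AD]
   → C = (52/5, -4/5)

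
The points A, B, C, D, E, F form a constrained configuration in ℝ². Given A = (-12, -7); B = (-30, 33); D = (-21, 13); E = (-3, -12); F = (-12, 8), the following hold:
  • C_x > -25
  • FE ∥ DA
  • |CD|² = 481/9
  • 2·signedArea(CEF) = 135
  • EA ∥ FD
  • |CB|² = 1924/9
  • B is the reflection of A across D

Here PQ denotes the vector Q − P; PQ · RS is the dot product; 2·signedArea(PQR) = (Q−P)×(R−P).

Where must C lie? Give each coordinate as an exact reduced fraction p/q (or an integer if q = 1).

1. C_x = -24  [line -20·x + -9·y + -303 = 0 ∩ |CB|² = 1924/9]
2. C_y = 59/3  [line -20·x + -9·y + -303 = 0 ∩ |CB|² = 1924/9]
   → C = (-24, 59/3)

C = (-24, 59/3)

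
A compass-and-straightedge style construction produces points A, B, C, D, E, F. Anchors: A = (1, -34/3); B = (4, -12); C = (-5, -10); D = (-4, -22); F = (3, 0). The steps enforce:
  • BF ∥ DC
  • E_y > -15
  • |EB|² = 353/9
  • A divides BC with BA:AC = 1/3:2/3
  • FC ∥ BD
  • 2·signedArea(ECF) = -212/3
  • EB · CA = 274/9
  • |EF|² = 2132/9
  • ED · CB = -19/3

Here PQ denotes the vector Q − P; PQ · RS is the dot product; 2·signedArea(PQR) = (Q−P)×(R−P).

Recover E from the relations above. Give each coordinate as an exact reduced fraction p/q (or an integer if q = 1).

E = (-5/3, -44/3)

1. E_x = -5/3  [ED · CB = -19/3 ∩ 2·signedArea(ECF) = -212/3]
2. E_y = -44/3  [ED · CB = -19/3 ∩ 2·signedArea(ECF) = -212/3]
   → E = (-5/3, -44/3)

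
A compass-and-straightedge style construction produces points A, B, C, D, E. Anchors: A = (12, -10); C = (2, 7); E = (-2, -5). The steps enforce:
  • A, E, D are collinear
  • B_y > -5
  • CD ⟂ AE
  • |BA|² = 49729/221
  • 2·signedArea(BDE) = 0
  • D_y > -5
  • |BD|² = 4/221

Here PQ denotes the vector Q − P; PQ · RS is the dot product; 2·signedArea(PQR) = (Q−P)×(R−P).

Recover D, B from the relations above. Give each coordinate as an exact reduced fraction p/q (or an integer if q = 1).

B = (-470/221, -1095/221)
D = (-498/221, -1085/221)

1. D_x = -498/221  [A, E, D are collinear ∩ CD ⟂ AE]
2. D_y = -1085/221  [A, E, D are collinear ∩ CD ⟂ AE]
   → D = (-498/221, -1085/221)
3. B_x = -470/221  [line 20/221·x + 56/221·y + 320/221 = 0 ∩ |BA|² = 49729/221]
4. B_y = -1095/221  [line 20/221·x + 56/221·y + 320/221 = 0 ∩ |BA|² = 49729/221]
   → B = (-470/221, -1095/221)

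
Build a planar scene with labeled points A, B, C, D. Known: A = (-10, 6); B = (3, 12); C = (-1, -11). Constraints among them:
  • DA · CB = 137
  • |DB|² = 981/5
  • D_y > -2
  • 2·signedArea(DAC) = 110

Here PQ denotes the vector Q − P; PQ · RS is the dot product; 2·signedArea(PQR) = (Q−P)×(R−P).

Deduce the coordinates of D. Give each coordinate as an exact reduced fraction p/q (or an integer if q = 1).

1. D_x = 3/5  [DA · CB = 137 ∩ 2·signedArea(DAC) = 110]
2. D_y = -9/5  [DA · CB = 137 ∩ 2·signedArea(DAC) = 110]
   → D = (3/5, -9/5)

D = (3/5, -9/5)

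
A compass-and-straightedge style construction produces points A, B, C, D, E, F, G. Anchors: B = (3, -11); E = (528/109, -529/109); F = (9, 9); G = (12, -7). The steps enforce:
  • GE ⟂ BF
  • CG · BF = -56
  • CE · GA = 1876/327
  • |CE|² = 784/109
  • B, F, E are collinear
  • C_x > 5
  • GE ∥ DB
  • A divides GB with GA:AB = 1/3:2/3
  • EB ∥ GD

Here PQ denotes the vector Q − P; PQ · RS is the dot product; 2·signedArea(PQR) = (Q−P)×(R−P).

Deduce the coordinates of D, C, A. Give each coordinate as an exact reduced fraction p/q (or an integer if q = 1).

1. D_x = 1107/109  [GE ∥ DB ∩ EB ∥ GD]
2. D_y = -1433/109  [GE ∥ DB ∩ EB ∥ GD]
   → D = (1107/109, -1433/109)
3. C_x = 612/109  [line -6·x + -20·y + -12 = 0 ∩ |CE|² = 784/109]
4. C_y = -249/109  [line -6·x + -20·y + -12 = 0 ∩ |CE|² = 784/109]
   → C = (612/109, -249/109)
5. A_x = 9  [CE · GA = 1876/327 ∩ A divides GB with GA:AB = 1/3:2/3]
6. A_y = -25/3  [CE · GA = 1876/327 ∩ A divides GB with GA:AB = 1/3:2/3]
   → A = (9, -25/3)

A = (9, -25/3)
C = (612/109, -249/109)
D = (1107/109, -1433/109)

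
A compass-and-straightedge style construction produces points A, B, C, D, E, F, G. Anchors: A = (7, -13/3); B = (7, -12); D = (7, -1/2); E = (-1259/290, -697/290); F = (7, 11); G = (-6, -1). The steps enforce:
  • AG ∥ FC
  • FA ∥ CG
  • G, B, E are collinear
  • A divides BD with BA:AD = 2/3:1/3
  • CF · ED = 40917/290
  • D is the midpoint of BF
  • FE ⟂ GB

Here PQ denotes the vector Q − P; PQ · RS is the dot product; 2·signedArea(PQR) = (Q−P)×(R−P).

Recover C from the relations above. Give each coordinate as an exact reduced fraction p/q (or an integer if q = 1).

C = (-6, 43/3)

1. C_x = -6  [FA ∥ CG ∩ AG ∥ FC]
2. C_y = 43/3  [FA ∥ CG ∩ AG ∥ FC]
   → C = (-6, 43/3)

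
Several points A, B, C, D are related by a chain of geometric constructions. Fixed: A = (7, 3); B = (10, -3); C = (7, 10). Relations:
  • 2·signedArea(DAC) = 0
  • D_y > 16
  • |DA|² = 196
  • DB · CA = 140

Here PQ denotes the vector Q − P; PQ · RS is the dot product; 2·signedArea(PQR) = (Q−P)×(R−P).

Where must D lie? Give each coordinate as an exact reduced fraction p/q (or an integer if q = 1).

1. D_x = 7  [2·signedArea(DAC) = 0 ∩ DB · CA = 140]
2. D_y = 17  [2·signedArea(DAC) = 0 ∩ DB · CA = 140]
   → D = (7, 17)

D = (7, 17)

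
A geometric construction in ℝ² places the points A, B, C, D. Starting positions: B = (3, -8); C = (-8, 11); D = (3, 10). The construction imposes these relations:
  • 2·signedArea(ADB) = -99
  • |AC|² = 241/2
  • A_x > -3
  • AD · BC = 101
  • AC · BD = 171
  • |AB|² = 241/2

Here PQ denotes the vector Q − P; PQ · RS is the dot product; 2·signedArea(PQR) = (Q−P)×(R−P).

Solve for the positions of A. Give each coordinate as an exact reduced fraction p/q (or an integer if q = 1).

1. A_x = -5/2  [AD · BC = 101 ∩ AC · BD = 171]
2. A_y = 3/2  [AD · BC = 101 ∩ AC · BD = 171]
   → A = (-5/2, 3/2)

A = (-5/2, 3/2)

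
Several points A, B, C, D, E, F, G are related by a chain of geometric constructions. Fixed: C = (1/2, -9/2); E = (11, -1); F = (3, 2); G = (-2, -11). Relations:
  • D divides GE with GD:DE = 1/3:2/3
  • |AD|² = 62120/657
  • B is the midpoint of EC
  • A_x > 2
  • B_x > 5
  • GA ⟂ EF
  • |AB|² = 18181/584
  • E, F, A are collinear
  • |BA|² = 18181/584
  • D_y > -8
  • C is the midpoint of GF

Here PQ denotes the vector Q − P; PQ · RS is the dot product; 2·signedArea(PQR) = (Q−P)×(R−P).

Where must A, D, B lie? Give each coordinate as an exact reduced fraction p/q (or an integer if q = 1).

A = (211/73, 149/73)
B = (23/4, -11/4)
D = (7/3, -23/3)

1. A_x = 211/73  [E, F, A are collinear ∩ GA ⟂ EF]
2. A_y = 149/73  [E, F, A are collinear ∩ GA ⟂ EF]
   → A = (211/73, 149/73)
3. D_x = 7/3  [D divides GE with GD:DE = 1/3:2/3]
4. D_y = -23/3  [D divides GE with GD:DE = 1/3:2/3]
   → D = (7/3, -23/3)
5. B_x = 23/4  [B is the midpoint of EC]
6. B_y = -11/4  [B is the midpoint of EC]
   → B = (23/4, -11/4)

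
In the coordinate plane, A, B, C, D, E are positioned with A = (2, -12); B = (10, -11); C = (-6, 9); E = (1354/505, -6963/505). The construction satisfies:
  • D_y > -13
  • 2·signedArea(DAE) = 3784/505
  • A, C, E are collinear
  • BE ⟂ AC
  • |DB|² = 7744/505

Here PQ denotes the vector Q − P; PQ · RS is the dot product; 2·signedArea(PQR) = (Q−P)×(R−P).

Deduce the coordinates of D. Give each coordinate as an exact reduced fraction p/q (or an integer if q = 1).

D = (3202/505, -6259/505)

1. D_x = 3202/505  [line 903/505·x + 344/505·y + -1462/505 = 0 ∩ |DB|² = 7744/505]
2. D_y = -6259/505  [line 903/505·x + 344/505·y + -1462/505 = 0 ∩ |DB|² = 7744/505]
   → D = (3202/505, -6259/505)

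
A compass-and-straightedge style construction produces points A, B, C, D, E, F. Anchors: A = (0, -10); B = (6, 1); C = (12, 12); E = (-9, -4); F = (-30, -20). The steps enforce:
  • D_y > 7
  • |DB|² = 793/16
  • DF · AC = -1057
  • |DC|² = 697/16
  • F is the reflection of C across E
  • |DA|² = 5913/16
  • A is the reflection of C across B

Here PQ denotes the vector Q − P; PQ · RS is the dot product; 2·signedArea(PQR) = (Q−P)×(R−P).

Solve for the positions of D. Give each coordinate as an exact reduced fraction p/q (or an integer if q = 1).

D = (27/4, 8)

1. D_x = 27/4  [line -12·x + -22·y + 257 = 0 ∩ |DB|² = 793/16]
2. D_y = 8  [line -12·x + -22·y + 257 = 0 ∩ |DB|² = 793/16]
   → D = (27/4, 8)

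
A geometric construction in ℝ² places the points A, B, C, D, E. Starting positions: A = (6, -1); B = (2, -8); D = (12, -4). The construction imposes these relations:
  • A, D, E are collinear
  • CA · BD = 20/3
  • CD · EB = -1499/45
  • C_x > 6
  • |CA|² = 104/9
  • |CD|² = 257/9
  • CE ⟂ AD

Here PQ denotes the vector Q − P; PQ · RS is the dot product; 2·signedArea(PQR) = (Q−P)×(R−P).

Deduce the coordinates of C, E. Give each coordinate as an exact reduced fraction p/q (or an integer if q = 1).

C = (20/3, -13/3)
E = (118/15, -29/15)

1. C_x = 20/3  [line -10·x + -4·y + 148/3 = 0 ∩ |CA|² = 104/9]
2. C_y = -13/3  [line -10·x + -4·y + 148/3 = 0 ∩ |CA|² = 104/9]
   → C = (20/3, -13/3)
3. E_x = 118/15  [CD · EB = -1499/45 ∩ A, D, E are collinear]
4. E_y = -29/15  [CD · EB = -1499/45 ∩ A, D, E are collinear]
   → E = (118/15, -29/15)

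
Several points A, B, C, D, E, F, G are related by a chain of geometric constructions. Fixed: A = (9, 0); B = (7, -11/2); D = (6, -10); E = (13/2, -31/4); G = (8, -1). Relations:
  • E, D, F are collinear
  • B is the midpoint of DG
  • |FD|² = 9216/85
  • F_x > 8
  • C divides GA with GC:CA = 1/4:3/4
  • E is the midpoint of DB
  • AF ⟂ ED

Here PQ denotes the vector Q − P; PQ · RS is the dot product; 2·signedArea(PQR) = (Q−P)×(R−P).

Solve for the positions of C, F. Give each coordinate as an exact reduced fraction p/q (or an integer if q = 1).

1. C_x = 33/4  [C divides GA with GC:CA = 1/4:3/4]
2. C_y = -3/4  [C divides GA with GC:CA = 1/4:3/4]
   → C = (33/4, -3/4)
3. F_x = 702/85  [E, D, F are collinear ∩ AF ⟂ ED]
4. F_y = 14/85  [E, D, F are collinear ∩ AF ⟂ ED]
   → F = (702/85, 14/85)

C = (33/4, -3/4)
F = (702/85, 14/85)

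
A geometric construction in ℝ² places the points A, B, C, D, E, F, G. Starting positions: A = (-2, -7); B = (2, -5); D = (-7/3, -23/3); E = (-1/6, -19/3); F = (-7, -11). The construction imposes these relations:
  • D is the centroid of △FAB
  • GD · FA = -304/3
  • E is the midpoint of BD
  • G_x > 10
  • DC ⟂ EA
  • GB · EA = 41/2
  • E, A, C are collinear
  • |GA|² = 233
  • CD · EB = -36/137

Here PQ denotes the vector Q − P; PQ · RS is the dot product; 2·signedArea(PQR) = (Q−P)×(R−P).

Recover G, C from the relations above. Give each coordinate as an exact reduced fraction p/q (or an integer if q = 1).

1. G_x = 11  [GB · EA = 41/2 ∩ GD · FA = -304/3]
2. G_y = 1  [GB · EA = 41/2 ∩ GD · FA = -304/3]
   → G = (11, 1)
3. C_x = -1031/411  [E, A, C are collinear ∩ DC ⟂ EA]
4. C_y = -2953/411  [E, A, C are collinear ∩ DC ⟂ EA]
   → C = (-1031/411, -2953/411)

C = (-1031/411, -2953/411)
G = (11, 1)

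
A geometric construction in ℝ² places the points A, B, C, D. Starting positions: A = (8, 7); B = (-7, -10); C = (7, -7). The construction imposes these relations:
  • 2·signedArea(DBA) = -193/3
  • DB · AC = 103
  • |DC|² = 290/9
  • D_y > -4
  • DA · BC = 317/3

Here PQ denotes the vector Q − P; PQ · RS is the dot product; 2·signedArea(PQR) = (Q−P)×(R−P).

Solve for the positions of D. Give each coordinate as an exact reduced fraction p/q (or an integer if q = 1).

D = (8/3, -10/3)

1. D_x = 8/3  [DA · BC = 317/3 ∩ DB · AC = 103]
2. D_y = -10/3  [DA · BC = 317/3 ∩ DB · AC = 103]
   → D = (8/3, -10/3)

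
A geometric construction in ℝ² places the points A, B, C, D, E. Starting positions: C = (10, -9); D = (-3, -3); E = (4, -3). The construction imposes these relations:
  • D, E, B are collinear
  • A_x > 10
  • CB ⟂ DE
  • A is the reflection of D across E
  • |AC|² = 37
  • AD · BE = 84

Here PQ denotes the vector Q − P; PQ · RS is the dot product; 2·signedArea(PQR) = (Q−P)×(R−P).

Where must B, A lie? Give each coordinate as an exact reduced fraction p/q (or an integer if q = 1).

A = (11, -3)
B = (10, -3)

1. B_x = 10  [D, E, B are collinear ∩ CB ⟂ DE]
2. B_y = -3  [D, E, B are collinear ∩ CB ⟂ DE]
   → B = (10, -3)
3. A_x = 11  [A is the reflection of D across E]
4. A_y = -3  [A is the reflection of D across E]
   → A = (11, -3)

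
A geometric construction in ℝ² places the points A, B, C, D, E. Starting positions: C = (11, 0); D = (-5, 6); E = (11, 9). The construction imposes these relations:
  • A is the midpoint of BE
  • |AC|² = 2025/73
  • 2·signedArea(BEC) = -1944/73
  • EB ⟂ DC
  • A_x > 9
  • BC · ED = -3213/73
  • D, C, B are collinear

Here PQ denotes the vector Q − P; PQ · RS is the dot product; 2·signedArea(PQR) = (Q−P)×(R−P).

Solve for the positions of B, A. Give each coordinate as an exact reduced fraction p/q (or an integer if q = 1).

A = (695/73, 369/73)
B = (587/73, 81/73)

1. B_x = 587/73  [D, C, B are collinear ∩ EB ⟂ DC]
2. B_y = 81/73  [D, C, B are collinear ∩ EB ⟂ DC]
   → B = (587/73, 81/73)
3. A_x = 695/73  [A is the midpoint of BE]
4. A_y = 369/73  [A is the midpoint of BE]
   → A = (695/73, 369/73)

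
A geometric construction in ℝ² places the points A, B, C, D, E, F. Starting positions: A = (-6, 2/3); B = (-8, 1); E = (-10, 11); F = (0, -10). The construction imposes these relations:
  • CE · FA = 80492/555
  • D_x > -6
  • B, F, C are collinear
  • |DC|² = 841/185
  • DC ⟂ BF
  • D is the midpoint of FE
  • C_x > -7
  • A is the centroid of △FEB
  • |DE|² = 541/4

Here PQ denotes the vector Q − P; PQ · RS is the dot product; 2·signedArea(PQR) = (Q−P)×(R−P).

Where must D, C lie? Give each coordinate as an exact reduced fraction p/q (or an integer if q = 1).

1. D_x = -5  [D is the midpoint of FE]
2. D_y = 1/2  [D is the midpoint of FE]
   → D = (-5, 1/2)
3. C_x = -1244/185  [B, F, C are collinear ∩ DC ⟂ BF]
4. C_y = -279/370  [B, F, C are collinear ∩ DC ⟂ BF]
   → C = (-1244/185, -279/370)

C = (-1244/185, -279/370)
D = (-5, 1/2)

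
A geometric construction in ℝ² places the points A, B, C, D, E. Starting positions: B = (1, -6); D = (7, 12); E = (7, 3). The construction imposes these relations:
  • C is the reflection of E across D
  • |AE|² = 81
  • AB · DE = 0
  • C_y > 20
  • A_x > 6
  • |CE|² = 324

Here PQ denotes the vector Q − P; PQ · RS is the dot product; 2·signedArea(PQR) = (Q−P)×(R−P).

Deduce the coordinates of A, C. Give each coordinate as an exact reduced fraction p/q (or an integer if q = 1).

1. A_y = -6  [AB · DE = 0]
2. A_x = 7  [|AE|² = 81]
   → A = (7, -6)
3. C_x = 7  [C is the reflection of E across D]
4. C_y = 21  [C is the reflection of E across D]
   → C = (7, 21)

A = (7, -6)
C = (7, 21)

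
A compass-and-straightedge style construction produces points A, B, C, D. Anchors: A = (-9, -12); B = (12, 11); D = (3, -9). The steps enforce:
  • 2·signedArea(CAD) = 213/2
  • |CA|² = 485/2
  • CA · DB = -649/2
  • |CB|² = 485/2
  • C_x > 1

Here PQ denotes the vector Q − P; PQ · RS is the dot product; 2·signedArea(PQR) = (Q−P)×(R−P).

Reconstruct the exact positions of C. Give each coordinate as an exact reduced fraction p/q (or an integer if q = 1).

C = (3/2, -1/2)

1. C_x = 3/2  [2·signedArea(CAD) = 213/2 ∩ CA · DB = -649/2]
2. C_y = -1/2  [2·signedArea(CAD) = 213/2 ∩ CA · DB = -649/2]
   → C = (3/2, -1/2)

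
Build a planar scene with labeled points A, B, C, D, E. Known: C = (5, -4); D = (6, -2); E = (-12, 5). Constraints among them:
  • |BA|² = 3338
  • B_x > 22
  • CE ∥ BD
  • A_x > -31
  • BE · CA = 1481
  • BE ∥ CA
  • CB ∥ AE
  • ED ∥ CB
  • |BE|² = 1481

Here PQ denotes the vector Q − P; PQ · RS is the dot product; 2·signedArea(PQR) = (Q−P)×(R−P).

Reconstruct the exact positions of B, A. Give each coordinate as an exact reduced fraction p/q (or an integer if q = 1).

A = (-30, 12)
B = (23, -11)

1. B_x = 23  [CE ∥ BD ∩ ED ∥ CB]
2. B_y = -11  [CE ∥ BD ∩ ED ∥ CB]
   → B = (23, -11)
3. A_x = -30  [CB ∥ AE ∩ BE ∥ CA]
4. A_y = 12  [CB ∥ AE ∩ BE ∥ CA]
   → A = (-30, 12)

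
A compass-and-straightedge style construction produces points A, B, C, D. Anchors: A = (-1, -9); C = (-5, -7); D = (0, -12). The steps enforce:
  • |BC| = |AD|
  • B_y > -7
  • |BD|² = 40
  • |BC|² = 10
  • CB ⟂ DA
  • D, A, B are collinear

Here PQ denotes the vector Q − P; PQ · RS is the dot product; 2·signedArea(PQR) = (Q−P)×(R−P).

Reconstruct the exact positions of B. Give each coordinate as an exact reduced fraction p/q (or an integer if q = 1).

B = (-2, -6)

1. B_x = -2  [D, A, B are collinear ∩ CB ⟂ DA]
2. B_y = -6  [D, A, B are collinear ∩ CB ⟂ DA]
   → B = (-2, -6)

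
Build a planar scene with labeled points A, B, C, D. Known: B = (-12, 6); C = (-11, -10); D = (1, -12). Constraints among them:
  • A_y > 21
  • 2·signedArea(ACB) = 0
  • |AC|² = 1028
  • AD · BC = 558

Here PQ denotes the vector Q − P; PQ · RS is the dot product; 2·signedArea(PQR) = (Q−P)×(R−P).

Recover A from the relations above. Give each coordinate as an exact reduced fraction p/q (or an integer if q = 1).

A = (-13, 22)

1. A_x = -13  [2·signedArea(ACB) = 0 ∩ AD · BC = 558]
2. A_y = 22  [2·signedArea(ACB) = 0 ∩ AD · BC = 558]
   → A = (-13, 22)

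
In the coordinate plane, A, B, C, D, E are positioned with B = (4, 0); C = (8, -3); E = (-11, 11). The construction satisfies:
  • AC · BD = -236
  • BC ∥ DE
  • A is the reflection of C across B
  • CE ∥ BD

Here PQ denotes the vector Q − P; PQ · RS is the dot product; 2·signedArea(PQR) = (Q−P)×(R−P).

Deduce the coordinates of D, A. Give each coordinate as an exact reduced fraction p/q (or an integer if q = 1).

1. D_x = -15  [BC ∥ DE ∩ CE ∥ BD]
2. D_y = 14  [BC ∥ DE ∩ CE ∥ BD]
   → D = (-15, 14)
3. A_x = 0  [A is the reflection of C across B]
4. A_y = 3  [A is the reflection of C across B]
   → A = (0, 3)

A = (0, 3)
D = (-15, 14)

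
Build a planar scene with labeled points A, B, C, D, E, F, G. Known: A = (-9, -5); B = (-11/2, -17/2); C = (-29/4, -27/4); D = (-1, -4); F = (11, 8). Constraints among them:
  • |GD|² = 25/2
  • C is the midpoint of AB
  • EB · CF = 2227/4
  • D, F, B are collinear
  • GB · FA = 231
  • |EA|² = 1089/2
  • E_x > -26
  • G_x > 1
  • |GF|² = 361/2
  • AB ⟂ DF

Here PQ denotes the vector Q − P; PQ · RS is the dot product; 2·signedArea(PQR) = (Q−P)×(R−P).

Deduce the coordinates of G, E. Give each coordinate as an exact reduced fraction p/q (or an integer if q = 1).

E = (-51/2, -43/2)
G = (3/2, -3/2)

1. G_x = 3/2  [line 20·x + 13·y + -21/2 = 0 ∩ |GF|² = 361/2]
2. G_y = -3/2  [line 20·x + 13·y + -21/2 = 0 ∩ |GF|² = 361/2]
   → G = (3/2, -3/2)
3. E_x = -51/2  [line -73/4·x + -59/4·y + -1565/2 = 0 ∩ |EA|² = 1089/2]
4. E_y = -43/2  [line -73/4·x + -59/4·y + -1565/2 = 0 ∩ |EA|² = 1089/2]
   → E = (-51/2, -43/2)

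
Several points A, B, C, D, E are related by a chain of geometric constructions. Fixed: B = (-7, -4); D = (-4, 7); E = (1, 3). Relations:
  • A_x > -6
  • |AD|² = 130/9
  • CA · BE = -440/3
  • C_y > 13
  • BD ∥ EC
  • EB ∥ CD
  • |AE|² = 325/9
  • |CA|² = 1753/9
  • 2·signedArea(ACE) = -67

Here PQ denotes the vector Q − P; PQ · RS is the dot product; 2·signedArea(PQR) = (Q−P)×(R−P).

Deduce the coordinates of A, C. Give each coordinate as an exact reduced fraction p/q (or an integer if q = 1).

A = (-5, 10/3)
C = (4, 14)

1. C_x = 4  [EB ∥ CD ∩ BD ∥ EC]
2. C_y = 14  [EB ∥ CD ∩ BD ∥ EC]
   → C = (4, 14)
3. A_x = -5  [2·signedArea(ACE) = -67 ∩ CA · BE = -440/3]
4. A_y = 10/3  [2·signedArea(ACE) = -67 ∩ CA · BE = -440/3]
   → A = (-5, 10/3)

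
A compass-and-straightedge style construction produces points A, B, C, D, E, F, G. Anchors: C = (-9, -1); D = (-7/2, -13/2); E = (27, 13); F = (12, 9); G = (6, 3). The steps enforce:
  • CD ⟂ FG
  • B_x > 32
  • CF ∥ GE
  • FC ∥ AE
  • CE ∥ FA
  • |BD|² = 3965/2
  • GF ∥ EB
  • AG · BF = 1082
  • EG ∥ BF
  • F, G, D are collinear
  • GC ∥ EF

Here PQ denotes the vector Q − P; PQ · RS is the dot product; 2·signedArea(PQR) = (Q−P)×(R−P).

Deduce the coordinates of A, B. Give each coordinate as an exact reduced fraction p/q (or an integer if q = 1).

A = (48, 23)
B = (33, 19)

1. A_x = 48  [FC ∥ AE ∩ CE ∥ FA]
2. A_y = 23  [FC ∥ AE ∩ CE ∥ FA]
   → A = (48, 23)
3. B_x = 33  [EG ∥ BF ∩ GF ∥ EB]
4. B_y = 19  [EG ∥ BF ∩ GF ∥ EB]
   → B = (33, 19)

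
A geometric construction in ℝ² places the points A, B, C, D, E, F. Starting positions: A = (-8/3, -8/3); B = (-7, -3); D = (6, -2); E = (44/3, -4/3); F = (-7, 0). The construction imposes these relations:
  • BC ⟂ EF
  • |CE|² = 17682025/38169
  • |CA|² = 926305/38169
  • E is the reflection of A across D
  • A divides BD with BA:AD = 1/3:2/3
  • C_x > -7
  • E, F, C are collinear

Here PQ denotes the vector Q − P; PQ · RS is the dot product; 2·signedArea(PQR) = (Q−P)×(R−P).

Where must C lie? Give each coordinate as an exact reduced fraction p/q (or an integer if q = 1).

C = (-28907/4241, -48/4241)

1. C_x = -28907/4241  [E, F, C are collinear ∩ BC ⟂ EF]
2. C_y = -48/4241  [E, F, C are collinear ∩ BC ⟂ EF]
   → C = (-28907/4241, -48/4241)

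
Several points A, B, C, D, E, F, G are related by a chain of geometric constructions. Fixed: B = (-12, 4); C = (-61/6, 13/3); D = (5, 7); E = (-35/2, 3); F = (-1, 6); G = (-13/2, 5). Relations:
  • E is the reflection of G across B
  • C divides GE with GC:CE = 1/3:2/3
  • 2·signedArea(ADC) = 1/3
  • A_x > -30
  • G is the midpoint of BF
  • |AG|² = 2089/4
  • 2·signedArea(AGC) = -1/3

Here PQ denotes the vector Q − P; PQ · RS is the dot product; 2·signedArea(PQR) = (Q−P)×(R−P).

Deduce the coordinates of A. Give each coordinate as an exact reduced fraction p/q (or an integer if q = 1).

A = (-29, 1)

1. A_x = -29  [2·signedArea(AGC) = -1/3 ∩ 2·signedArea(ADC) = 1/3]
2. A_y = 1  [2·signedArea(AGC) = -1/3 ∩ 2·signedArea(ADC) = 1/3]
   → A = (-29, 1)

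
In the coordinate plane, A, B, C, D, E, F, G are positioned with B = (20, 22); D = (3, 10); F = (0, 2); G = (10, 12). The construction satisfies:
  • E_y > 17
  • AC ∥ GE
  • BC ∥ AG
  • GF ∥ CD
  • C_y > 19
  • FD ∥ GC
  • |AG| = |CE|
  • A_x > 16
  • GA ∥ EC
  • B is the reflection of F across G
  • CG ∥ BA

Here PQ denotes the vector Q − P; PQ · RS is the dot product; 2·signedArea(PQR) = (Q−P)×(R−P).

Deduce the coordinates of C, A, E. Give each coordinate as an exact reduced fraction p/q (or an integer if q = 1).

1. C_x = 13  [GF ∥ CD ∩ FD ∥ GC]
2. C_y = 20  [GF ∥ CD ∩ FD ∥ GC]
   → C = (13, 20)
3. A_x = 17  [BC ∥ AG ∩ CG ∥ BA]
4. A_y = 14  [BC ∥ AG ∩ CG ∥ BA]
   → A = (17, 14)
5. E_x = 6  [GA ∥ EC ∩ AC ∥ GE]
6. E_y = 18  [GA ∥ EC ∩ AC ∥ GE]
   → E = (6, 18)

A = (17, 14)
C = (13, 20)
E = (6, 18)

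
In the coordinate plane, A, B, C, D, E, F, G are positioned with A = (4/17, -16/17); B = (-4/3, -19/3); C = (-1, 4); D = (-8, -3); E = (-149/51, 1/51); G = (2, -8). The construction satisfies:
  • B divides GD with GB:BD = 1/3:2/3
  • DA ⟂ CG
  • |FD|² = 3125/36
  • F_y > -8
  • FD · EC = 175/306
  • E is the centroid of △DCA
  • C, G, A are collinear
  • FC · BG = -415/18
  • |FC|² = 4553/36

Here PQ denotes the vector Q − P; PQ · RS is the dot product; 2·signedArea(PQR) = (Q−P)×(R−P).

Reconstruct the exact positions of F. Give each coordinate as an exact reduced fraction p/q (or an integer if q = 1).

1. F_x = 1/3  [FD · EC = 175/306 ∩ FC · BG = -415/18]
2. F_y = -43/6  [FD · EC = 175/306 ∩ FC · BG = -415/18]
   → F = (1/3, -43/6)

F = (1/3, -43/6)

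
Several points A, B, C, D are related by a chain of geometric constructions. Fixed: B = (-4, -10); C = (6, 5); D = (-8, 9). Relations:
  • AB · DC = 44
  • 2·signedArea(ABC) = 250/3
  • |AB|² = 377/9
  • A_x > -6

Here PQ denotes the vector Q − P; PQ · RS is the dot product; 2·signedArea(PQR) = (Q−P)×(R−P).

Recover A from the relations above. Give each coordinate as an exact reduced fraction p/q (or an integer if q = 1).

A = (-16/3, -11/3)

1. A_x = -16/3  [2·signedArea(ABC) = 250/3 ∩ AB · DC = 44]
2. A_y = -11/3  [2·signedArea(ABC) = 250/3 ∩ AB · DC = 44]
   → A = (-16/3, -11/3)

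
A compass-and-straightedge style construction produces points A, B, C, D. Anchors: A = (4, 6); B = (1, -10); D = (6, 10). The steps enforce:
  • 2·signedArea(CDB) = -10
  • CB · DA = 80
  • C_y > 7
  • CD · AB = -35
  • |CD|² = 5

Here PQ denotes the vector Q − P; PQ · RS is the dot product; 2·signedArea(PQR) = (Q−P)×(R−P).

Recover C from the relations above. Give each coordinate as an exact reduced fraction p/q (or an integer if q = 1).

1. C_x = 5  [CD · AB = -35 ∩ 2·signedArea(CDB) = -10]
2. C_y = 8  [CD · AB = -35 ∩ 2·signedArea(CDB) = -10]
   → C = (5, 8)

C = (5, 8)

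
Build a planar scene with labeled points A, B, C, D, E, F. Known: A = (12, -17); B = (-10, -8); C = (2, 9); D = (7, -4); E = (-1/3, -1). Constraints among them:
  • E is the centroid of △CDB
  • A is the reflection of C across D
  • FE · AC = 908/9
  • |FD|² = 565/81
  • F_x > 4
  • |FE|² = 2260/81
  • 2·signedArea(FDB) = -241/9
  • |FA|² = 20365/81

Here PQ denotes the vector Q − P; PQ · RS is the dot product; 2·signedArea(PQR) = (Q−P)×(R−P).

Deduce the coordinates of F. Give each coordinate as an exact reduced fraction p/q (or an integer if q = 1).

1. F_x = 41/9  [2·signedArea(FDB) = -241/9 ∩ FE · AC = 908/9]
2. F_y = -3  [2·signedArea(FDB) = -241/9 ∩ FE · AC = 908/9]
   → F = (41/9, -3)

F = (41/9, -3)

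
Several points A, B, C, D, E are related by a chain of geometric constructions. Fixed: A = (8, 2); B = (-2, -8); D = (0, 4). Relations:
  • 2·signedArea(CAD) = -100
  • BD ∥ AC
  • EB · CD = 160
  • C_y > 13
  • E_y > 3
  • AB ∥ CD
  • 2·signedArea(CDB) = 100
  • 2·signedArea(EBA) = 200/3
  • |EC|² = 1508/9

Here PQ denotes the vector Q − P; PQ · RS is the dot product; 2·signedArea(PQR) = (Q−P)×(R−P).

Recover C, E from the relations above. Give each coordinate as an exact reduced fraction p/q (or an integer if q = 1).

C = (10, 14)
E = (8/3, 10/3)

1. C_x = 10  [AB ∥ CD ∩ BD ∥ AC]
2. C_y = 14  [AB ∥ CD ∩ BD ∥ AC]
   → C = (10, 14)
3. E_x = 8/3  [EB · CD = 160 ∩ 2·signedArea(EBA) = 200/3]
4. E_y = 10/3  [EB · CD = 160 ∩ 2·signedArea(EBA) = 200/3]
   → E = (8/3, 10/3)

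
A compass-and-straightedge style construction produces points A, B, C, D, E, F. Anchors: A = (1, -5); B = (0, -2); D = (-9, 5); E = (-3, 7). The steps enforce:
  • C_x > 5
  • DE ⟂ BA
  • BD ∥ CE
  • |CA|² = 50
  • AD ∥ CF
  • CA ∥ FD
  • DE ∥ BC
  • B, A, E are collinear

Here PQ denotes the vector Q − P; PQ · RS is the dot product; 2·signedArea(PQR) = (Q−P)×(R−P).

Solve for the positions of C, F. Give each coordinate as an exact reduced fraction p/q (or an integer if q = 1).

1. C_x = 6  [BD ∥ CE ∩ DE ∥ BC]
2. C_y = 0  [BD ∥ CE ∩ DE ∥ BC]
   → C = (6, 0)
3. F_x = -4  [CA ∥ FD ∩ AD ∥ CF]
4. F_y = 10  [CA ∥ FD ∩ AD ∥ CF]
   → F = (-4, 10)

C = (6, 0)
F = (-4, 10)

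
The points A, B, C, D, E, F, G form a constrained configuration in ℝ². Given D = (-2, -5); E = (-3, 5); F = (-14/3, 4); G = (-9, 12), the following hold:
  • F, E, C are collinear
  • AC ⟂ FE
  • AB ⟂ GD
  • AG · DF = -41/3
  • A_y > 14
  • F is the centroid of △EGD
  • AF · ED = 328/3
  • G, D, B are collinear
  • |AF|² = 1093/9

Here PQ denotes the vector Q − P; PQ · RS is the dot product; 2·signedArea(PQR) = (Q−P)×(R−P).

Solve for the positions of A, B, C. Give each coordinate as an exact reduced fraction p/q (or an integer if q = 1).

1. A_x = -4  [AF · ED = 328/3 ∩ AG · DF = -41/3]
2. A_y = 15  [AF · ED = 328/3 ∩ AG · DF = -41/3]
   → A = (-4, 15)
3. B_x = -1577/169  [G, D, B are collinear ∩ AB ⟂ GD]
4. B_y = 2164/169  [G, D, B are collinear ∩ AB ⟂ GD]
   → B = (-1577/169, 2164/169)
5. C_x = 23/34  [F, E, C are collinear ∩ AC ⟂ FE]
6. C_y = 245/34  [F, E, C are collinear ∩ AC ⟂ FE]
   → C = (23/34, 245/34)

A = (-4, 15)
B = (-1577/169, 2164/169)
C = (23/34, 245/34)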